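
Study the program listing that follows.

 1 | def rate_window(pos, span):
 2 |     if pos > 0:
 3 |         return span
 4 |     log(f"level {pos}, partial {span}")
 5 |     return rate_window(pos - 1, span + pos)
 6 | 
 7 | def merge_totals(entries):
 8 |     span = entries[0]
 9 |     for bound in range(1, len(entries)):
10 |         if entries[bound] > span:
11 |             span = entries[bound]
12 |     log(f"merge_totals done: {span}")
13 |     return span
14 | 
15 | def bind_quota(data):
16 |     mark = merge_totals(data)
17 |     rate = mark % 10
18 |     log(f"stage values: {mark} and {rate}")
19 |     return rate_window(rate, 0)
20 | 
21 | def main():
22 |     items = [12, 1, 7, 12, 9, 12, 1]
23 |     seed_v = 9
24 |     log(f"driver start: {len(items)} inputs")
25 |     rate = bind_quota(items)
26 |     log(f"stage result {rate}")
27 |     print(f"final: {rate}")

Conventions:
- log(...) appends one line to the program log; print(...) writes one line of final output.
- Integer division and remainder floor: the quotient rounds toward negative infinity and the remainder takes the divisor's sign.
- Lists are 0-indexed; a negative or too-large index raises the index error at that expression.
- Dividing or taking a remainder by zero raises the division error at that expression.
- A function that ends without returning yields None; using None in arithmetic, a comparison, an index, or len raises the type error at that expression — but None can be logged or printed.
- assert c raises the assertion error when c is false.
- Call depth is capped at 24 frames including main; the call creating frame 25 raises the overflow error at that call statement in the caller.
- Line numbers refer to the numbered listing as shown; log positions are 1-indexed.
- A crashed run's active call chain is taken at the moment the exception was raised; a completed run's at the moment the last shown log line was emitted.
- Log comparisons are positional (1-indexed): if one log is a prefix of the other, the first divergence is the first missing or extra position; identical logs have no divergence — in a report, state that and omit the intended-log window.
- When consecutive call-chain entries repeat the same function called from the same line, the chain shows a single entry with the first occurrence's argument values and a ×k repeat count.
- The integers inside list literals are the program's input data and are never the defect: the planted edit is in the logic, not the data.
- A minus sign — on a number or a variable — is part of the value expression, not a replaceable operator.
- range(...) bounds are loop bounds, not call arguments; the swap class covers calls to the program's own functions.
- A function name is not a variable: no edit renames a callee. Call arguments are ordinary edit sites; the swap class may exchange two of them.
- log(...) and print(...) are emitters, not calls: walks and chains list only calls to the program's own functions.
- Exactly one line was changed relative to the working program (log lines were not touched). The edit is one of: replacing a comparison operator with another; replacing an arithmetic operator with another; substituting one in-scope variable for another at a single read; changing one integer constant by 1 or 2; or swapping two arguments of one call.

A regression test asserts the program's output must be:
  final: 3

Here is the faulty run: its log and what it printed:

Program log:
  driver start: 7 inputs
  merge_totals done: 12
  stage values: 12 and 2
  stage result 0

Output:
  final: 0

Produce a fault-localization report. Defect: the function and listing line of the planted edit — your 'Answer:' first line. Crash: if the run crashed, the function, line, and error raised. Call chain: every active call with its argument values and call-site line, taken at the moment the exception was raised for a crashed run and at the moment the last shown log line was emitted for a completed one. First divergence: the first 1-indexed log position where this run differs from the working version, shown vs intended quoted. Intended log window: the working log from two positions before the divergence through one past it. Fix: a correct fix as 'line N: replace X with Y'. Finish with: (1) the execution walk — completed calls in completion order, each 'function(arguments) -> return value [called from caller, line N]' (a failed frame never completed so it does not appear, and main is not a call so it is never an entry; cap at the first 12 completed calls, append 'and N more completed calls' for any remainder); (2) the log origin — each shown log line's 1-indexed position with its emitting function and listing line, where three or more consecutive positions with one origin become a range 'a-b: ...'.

Answer: the defect is in rate_window at line 2.
Key observation: Position 4 is the first bad log line: 'stage result 0' should read 'level 2, partial 0'.
Call chain: main.
First divergence: position 4 — shown 'stage result 0', intended 'level 2, partial 0'.
Intended log window:
  2: merge_totals done: 12
  3: stage values: 12 and 2
  4: level 2, partial 0
  5: level 1, partial 2
Execution walk:
  merge_totals([12, 1, 7, 12, 9, 12, 1]) -> 12  [called from bind_quota, line 16]
  rate_window(2, 0) -> 0  [called from bind_quota, line 19]
  bind_quota([12, 1, 7, 12, 9, 12, 1]) -> 0  [called from main, line 25]
Log origins:
  1 — main, line 24
  2 — merge_totals, line 12
  3 — bind_quota, line 18
  4 — main, line 26
A correct fix: line 2: replace `>` with `<=`.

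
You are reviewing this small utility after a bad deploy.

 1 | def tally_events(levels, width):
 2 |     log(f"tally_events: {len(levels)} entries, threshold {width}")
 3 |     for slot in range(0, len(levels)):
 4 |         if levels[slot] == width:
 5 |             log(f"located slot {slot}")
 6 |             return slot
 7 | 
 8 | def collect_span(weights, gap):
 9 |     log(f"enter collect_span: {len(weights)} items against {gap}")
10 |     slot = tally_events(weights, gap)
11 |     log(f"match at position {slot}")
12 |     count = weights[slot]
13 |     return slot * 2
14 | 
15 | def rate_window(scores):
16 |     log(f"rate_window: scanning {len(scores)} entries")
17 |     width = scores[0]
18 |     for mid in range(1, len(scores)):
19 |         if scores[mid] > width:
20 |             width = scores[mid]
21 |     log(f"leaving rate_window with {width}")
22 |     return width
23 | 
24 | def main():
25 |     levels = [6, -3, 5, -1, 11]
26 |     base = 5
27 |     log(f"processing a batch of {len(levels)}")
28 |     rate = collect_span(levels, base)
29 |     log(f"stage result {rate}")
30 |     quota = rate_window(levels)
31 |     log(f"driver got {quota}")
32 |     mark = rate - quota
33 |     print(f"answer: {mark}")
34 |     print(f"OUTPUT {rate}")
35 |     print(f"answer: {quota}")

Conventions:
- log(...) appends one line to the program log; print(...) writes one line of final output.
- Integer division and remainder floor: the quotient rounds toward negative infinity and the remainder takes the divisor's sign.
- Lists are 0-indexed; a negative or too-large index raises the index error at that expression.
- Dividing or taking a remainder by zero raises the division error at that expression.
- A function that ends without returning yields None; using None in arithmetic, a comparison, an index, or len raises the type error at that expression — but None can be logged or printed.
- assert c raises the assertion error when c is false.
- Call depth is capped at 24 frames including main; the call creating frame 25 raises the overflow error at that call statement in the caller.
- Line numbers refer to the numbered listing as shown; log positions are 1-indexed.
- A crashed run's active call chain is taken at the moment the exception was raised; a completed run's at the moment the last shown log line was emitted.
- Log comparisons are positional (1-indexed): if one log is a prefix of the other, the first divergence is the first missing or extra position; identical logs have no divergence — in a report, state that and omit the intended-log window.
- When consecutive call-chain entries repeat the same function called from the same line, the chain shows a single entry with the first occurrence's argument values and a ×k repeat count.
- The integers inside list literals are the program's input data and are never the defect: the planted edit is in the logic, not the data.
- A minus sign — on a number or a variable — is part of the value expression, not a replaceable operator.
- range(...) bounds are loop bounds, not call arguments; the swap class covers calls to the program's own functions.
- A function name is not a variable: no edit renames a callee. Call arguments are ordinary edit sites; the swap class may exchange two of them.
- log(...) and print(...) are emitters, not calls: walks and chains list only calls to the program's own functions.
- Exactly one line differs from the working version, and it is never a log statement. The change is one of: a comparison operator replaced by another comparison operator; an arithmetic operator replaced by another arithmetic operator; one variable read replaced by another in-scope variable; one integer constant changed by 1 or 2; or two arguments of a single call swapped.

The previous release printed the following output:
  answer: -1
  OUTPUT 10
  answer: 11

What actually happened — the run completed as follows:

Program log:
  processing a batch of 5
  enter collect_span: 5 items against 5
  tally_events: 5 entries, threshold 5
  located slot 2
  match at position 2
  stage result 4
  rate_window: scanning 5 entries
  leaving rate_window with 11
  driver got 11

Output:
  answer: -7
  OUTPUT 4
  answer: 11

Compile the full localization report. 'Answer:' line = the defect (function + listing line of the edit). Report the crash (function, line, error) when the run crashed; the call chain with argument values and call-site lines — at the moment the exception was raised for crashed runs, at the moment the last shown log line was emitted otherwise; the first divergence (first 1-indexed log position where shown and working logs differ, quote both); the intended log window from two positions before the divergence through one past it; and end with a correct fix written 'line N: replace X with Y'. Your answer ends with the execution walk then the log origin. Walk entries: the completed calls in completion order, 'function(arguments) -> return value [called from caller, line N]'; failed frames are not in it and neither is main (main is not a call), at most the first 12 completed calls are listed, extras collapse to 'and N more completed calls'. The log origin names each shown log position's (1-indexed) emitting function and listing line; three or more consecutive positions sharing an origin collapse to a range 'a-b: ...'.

Answer: the defect is in collect_span at line 13.
Key observation: Position 6 is the first bad log line: 'stage result 4' should read 'stage result 10'.
Call chain: main.
First divergence: position 6 — the shown line 'stage result 4' should read 'stage result 10'.
Intended log window:
  4: located slot 2
  5: match at position 2
  6: stage result 10
  7: rate_window: scanning 5 entries
Execution walk:
  tally_events([6, -3, 5, -1, 11], 5) -> 2  [called from collect_span, line 10]
  collect_span([6, -3, 5, -1, 11], 5) -> 4  [called from main, line 28]
  rate_window([6, -3, 5, -1, 11]) -> 11  [called from main, line 30]
Log line origins:
  1 — main, line 27
  2 — collect_span, line 9
  3 — tally_events, line 2
  4 — tally_events, line 5
  5 — collect_span, line 11
  6 — main, line 29
  7 — rate_window, line 16
  8 — rate_window, line 21
  9 — main, line 31
A correct fix: line 13: replace `slot` with `count`.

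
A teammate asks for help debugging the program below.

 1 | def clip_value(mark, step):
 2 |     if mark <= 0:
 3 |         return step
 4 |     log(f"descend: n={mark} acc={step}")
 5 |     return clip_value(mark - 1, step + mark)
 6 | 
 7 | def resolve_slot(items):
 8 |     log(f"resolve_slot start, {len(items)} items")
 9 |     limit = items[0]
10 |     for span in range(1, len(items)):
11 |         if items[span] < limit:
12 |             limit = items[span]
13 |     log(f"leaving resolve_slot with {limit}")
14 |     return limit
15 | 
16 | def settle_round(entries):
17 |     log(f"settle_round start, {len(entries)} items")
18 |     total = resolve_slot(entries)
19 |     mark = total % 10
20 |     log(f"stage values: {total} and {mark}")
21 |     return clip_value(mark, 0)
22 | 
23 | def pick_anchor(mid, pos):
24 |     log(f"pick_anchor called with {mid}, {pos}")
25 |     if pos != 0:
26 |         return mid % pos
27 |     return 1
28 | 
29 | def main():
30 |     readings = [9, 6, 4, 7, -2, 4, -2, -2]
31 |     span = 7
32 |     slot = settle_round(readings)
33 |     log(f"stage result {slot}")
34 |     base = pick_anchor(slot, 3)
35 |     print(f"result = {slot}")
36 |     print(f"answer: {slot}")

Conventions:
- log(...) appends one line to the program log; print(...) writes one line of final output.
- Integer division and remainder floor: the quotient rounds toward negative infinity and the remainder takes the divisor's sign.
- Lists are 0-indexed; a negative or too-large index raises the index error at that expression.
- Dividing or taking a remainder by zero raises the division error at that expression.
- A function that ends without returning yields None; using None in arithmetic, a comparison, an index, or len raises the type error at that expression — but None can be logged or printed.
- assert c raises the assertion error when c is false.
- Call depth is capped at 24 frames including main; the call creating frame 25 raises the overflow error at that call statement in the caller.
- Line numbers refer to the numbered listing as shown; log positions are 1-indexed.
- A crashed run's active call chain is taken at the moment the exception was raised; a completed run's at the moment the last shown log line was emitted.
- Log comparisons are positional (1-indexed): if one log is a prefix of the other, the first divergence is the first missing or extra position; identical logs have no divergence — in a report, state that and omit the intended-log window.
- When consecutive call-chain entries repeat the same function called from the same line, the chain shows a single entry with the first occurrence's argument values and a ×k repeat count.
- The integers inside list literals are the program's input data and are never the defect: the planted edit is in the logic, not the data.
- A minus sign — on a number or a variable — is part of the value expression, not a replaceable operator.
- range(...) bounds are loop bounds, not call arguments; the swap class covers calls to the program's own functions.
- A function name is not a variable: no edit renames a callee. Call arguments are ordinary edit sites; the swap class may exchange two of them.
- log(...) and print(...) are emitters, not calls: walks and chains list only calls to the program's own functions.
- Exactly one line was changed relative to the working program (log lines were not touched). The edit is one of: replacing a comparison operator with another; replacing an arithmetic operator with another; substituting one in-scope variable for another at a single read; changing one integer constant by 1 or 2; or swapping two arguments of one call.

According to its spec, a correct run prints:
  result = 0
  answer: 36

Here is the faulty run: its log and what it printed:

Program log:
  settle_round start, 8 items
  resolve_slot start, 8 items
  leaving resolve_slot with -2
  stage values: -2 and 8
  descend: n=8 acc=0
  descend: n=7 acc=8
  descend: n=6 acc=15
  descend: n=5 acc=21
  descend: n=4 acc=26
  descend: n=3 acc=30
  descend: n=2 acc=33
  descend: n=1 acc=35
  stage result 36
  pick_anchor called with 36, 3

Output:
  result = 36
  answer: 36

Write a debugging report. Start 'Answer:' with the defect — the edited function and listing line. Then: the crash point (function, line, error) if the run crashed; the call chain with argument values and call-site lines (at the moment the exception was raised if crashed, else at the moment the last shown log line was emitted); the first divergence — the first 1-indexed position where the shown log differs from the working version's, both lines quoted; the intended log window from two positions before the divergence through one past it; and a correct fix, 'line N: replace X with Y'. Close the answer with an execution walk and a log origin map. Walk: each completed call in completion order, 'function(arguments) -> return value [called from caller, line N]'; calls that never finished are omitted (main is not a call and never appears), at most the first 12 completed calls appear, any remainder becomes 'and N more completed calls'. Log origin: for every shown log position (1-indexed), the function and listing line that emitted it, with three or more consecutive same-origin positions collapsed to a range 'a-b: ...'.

Answer: the defect is in main at line 35.
Core observation: The two runs log identically and part ways only at the printed values.
Call chain: main -> pick_anchor(36, 3) (called at line 34).
First divergence: none (the log streams are identical).
Execution walk:
  resolve_slot([9, 6, 4, 7, -2, 4, -2, -2]) -> -2  [called from settle_round, line 18]
  clip_value(0, 36) -> 36  [called from clip_value, line 5]
  clip_value(1, 35) -> 36  [called from clip_value, line 5]
  clip_value(2, 33) -> 36  [called from clip_value, line 5]
  clip_value(3, 30) -> 36  [called from clip_value, line 5]
  clip_value(4, 26) -> 36  [called from clip_value, line 5]
  clip_value(5, 21) -> 36  [called from clip_value, line 5]
  clip_value(6, 15) -> 36  [called from clip_value, line 5]
  clip_value(7, 8) -> 36  [called from clip_value, line 5]
  clip_value(8, 0) -> 36  [called from settle_round, line 21]
  settle_round([9, 6, 4, 7, -2, 4, -2, -2]) -> 36  [called from main, line 32]
  pick_anchor(36, 3) -> 0  [called from main, line 34]
Log origin:
  1: from settle_round, line 17
  2: from resolve_slot, line 8
  3: from resolve_slot, line 13
  4: from settle_round, line 20
  5-12: from clip_value, line 4
  13: from main, line 33
  14: from pick_anchor, line 24
A correct fix: line 35: replace `slot` with `base`.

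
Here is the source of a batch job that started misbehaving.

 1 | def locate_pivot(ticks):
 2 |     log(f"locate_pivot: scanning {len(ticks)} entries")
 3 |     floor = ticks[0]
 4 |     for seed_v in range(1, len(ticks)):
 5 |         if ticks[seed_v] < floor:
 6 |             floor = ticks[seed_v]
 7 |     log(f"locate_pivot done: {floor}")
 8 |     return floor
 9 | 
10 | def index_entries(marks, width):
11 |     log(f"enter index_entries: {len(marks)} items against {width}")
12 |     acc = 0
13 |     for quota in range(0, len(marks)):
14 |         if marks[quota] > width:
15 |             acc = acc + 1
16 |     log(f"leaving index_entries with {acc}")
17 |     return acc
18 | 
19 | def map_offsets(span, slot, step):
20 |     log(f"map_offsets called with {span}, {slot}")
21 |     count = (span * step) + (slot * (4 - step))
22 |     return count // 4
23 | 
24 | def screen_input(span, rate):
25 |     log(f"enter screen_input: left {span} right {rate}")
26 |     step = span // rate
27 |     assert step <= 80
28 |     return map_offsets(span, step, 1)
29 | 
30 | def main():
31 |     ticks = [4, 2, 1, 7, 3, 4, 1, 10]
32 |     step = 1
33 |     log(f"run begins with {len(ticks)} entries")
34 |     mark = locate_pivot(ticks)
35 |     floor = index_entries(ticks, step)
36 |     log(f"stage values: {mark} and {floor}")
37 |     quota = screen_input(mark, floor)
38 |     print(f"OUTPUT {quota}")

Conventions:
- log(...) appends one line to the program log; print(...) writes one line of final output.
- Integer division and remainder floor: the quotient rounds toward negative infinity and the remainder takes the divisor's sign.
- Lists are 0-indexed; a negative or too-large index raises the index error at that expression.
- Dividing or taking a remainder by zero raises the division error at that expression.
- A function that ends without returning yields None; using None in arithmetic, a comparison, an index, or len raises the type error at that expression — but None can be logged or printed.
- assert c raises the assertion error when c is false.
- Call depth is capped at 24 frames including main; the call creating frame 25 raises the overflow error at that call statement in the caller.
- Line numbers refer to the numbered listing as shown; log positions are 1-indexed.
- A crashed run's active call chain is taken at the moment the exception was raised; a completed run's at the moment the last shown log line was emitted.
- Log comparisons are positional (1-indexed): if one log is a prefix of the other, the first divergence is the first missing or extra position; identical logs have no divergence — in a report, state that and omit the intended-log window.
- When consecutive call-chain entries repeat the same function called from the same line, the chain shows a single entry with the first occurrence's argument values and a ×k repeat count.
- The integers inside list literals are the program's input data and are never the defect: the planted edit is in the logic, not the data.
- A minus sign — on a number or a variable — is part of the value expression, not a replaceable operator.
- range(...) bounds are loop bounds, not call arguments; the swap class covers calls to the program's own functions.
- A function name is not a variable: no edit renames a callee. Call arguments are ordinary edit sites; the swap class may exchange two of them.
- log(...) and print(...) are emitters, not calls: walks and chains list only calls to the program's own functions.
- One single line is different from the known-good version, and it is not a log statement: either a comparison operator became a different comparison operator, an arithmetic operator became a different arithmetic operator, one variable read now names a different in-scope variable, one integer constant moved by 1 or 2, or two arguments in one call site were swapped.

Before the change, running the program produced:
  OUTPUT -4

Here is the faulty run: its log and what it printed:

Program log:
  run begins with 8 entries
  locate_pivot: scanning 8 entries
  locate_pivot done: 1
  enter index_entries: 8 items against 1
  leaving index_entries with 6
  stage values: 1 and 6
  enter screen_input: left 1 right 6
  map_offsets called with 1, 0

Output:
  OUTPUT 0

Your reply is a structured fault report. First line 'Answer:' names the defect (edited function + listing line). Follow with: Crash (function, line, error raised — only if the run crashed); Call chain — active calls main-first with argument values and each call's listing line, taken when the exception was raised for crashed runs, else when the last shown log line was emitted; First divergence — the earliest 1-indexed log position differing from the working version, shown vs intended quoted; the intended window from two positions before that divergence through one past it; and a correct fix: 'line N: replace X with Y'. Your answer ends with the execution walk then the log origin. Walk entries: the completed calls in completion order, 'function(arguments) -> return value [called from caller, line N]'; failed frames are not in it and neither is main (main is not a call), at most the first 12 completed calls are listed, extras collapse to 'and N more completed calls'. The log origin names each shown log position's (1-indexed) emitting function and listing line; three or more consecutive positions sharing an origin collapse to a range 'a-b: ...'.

Answer: the defect is in screen_input at line 26.
The tell: Log line 8 is where behavior first shows: 'map_offsets called with 1, 0' appears instead of 'map_offsets called with 1, -5'.
Call chain: main -> screen_input(1, 6) (called at line 37) -> map_offsets(1, 0, 1) (called at line 28).
First divergence: position 8 — shown 'map_offsets called with 1, 0', intended 'map_offsets called with 1, -5'.
Intended log window:
  6: stage values: 1 and 6
  7: enter screen_input: left 1 right 6
  8: map_offsets called with 1, -5
Execution walk:
  locate_pivot([4, 2, 1, 7, 3, 4, 1, 10]) -> 1  [called from main, line 34]
  index_entries([4, 2, 1, 7, 3, 4, 1, 10], 1) -> 6  [called from main, line 35]
  map_offsets(1, 0, 1) -> 0  [called from screen_input, line 28]
  screen_input(1, 6) -> 0  [called from main, line 37]
Log origin:
  1 — main, line 33
  2 — locate_pivot, line 2
  3 — locate_pivot, line 7
  4 — index_entries, line 11
  5 — index_entries, line 16
  6 — main, line 36
  7 — screen_input, line 25
  8 — map_offsets, line 20
A correct fix: line 26: replace `//` with `-`.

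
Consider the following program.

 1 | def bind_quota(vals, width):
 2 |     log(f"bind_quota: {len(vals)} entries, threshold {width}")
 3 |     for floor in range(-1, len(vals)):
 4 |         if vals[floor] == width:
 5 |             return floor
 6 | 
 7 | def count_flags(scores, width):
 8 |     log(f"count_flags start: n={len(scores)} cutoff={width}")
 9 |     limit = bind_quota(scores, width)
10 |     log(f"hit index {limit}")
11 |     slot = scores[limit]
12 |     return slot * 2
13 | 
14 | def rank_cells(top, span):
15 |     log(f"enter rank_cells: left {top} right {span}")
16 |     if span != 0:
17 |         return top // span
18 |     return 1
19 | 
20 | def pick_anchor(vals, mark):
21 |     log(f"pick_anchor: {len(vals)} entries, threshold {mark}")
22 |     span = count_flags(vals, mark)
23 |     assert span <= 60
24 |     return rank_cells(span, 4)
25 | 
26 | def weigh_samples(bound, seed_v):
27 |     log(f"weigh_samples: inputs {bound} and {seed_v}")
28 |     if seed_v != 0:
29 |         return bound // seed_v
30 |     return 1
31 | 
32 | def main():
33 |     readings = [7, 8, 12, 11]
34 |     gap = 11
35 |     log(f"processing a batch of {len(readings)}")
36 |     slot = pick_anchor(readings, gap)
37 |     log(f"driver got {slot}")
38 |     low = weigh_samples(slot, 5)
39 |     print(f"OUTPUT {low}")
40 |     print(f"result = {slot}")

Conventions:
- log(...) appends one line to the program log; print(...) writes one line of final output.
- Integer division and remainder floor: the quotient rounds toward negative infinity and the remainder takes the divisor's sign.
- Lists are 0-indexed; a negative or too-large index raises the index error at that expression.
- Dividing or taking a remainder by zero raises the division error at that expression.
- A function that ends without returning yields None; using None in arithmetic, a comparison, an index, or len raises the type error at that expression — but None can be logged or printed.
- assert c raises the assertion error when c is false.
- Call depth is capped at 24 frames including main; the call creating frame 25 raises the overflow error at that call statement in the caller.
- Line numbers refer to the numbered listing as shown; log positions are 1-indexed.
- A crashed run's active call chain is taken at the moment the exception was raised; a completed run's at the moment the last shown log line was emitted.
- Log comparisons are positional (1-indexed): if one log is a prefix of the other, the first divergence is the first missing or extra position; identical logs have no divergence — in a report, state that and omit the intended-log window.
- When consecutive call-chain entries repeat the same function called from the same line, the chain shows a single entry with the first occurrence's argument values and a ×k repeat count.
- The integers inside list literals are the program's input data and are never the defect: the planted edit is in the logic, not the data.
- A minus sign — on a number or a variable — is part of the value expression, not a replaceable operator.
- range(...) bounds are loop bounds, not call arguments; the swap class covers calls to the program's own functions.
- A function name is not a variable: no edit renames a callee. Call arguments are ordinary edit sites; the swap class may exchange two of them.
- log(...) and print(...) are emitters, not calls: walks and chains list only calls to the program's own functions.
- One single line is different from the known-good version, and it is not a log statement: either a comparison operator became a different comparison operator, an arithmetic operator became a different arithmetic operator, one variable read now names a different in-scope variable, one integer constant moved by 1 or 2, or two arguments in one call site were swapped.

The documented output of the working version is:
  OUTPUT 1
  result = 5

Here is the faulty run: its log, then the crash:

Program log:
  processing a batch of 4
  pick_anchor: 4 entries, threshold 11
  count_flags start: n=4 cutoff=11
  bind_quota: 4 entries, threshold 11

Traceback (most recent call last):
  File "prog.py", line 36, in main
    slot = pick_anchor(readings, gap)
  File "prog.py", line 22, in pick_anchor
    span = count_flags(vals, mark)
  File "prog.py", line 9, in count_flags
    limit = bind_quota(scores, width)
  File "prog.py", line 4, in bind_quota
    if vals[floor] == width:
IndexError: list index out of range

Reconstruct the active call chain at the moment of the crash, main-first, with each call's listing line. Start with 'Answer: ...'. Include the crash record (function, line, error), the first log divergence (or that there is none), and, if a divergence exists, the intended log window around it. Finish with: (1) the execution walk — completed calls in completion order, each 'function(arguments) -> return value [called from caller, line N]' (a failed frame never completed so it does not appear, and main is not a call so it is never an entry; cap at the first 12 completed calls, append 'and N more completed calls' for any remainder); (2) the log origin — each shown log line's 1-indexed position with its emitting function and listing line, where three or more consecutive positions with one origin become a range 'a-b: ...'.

Answer: main -> pick_anchor (called at line 36) -> count_flags (called at line 22) -> bind_quota (called at line 9).
Key fact: The shown log is a 4-line prefix of the intended one, whose next entry is 'hit index 3'.
Crash: bind_quota, line 4, IndexError.
First divergence: position 5 — the faulty run's log ends after 4 lines; the working version continues with 'hit index 3'.
Intended log window:
  3: count_flags start: n=4 cutoff=11
  4: bind_quota: 4 entries, threshold 11
  5: hit index 3
  6: enter rank_cells: left 22 right 4
Execution walk:
  (no call completed)
Log line origins:
  1: from main, line 35
  2: from pick_anchor, line 21
  3: from count_flags, line 8
  4: from bind_quota, line 2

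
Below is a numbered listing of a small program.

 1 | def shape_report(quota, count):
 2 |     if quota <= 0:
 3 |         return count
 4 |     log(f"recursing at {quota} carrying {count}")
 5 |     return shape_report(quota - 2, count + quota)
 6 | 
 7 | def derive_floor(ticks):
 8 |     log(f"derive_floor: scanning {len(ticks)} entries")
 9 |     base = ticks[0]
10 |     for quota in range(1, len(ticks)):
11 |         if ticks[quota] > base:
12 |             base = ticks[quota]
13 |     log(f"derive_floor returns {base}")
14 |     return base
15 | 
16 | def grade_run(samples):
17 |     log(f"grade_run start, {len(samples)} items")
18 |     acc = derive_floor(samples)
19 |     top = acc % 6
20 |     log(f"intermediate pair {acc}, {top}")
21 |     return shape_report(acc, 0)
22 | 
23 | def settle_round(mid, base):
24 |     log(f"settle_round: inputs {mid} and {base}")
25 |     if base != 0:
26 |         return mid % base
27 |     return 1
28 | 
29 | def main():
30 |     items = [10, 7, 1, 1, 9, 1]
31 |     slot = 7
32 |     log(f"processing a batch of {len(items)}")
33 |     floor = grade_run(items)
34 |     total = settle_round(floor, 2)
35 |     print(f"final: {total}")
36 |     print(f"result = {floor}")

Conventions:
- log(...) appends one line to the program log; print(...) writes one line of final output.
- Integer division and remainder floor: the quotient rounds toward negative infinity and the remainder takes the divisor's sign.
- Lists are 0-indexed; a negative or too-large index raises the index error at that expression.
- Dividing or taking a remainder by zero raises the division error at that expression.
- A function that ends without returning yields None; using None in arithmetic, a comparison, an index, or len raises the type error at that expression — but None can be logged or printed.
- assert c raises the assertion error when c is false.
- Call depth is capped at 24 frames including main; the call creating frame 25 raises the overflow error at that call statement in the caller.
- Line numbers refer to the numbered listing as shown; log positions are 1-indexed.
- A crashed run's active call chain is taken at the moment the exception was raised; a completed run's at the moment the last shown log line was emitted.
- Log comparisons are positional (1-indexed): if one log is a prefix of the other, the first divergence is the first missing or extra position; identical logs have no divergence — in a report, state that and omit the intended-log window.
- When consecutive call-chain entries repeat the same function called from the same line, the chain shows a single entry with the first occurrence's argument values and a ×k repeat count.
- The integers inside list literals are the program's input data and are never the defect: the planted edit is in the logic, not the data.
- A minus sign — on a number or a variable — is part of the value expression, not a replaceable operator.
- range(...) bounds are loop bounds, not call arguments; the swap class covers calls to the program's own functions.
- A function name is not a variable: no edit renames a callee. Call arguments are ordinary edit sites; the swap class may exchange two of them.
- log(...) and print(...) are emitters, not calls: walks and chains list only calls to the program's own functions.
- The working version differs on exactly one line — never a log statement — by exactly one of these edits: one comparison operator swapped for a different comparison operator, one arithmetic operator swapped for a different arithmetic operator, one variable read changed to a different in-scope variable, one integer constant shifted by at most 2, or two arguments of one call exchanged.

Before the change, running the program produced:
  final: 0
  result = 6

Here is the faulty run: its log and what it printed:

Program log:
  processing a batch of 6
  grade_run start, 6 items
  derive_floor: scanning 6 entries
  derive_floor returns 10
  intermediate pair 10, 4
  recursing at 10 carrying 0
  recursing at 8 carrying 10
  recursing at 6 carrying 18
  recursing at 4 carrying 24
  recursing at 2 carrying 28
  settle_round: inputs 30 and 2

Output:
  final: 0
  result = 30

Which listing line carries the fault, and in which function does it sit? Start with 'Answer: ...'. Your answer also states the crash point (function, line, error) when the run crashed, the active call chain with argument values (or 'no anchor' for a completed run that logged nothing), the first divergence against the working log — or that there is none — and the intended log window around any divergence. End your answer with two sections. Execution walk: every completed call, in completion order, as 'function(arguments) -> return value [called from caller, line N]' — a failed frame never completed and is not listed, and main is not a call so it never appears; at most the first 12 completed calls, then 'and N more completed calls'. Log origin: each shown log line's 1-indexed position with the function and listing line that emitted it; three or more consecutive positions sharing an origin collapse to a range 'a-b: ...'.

Answer: the defect is in grade_run at line 21.
Core observation: Position 6 is the first bad log line: 'recursing at 10 carrying 0' should read 'recursing at 4 carrying 0'.
Call chain: main -> settle_round(30, 2) (called at line 34).
First divergence: position 6; shown 'recursing at 10 carrying 0' vs intended 'recursing at 4 carrying 0'.
Intended log window:
  4: derive_floor returns 10
  5: intermediate pair 10, 4
  6: recursing at 4 carrying 0
  7: recursing at 2 carrying 4
Execution walk:
  derive_floor([10, 7, 1, 1, 9, 1]) -> 10  [called from grade_run, line 18]
  shape_report(0, 30) -> 30  [called from shape_report, line 5]
  shape_report(2, 28) -> 30  [called from shape_report, line 5]
  shape_report(4, 24) -> 30  [called from shape_report, line 5]
  shape_report(6, 18) -> 30  [called from shape_report, line 5]
  shape_report(8, 10) -> 30  [called from shape_report, line 5]
  shape_report(10, 0) -> 30  [called from grade_run, line 21]
  grade_run([10, 7, 1, 1, 9, 1]) -> 30  [called from main, line 33]
  settle_round(30, 2) -> 0  [called from main, line 34]
Log line origins:
  1: from main, line 32
  2: from grade_run, line 17
  3: from derive_floor, line 8
  4: from derive_floor, line 13
  5: from grade_run, line 20
  6-10: from shape_report, line 4
  11: from settle_round, line 24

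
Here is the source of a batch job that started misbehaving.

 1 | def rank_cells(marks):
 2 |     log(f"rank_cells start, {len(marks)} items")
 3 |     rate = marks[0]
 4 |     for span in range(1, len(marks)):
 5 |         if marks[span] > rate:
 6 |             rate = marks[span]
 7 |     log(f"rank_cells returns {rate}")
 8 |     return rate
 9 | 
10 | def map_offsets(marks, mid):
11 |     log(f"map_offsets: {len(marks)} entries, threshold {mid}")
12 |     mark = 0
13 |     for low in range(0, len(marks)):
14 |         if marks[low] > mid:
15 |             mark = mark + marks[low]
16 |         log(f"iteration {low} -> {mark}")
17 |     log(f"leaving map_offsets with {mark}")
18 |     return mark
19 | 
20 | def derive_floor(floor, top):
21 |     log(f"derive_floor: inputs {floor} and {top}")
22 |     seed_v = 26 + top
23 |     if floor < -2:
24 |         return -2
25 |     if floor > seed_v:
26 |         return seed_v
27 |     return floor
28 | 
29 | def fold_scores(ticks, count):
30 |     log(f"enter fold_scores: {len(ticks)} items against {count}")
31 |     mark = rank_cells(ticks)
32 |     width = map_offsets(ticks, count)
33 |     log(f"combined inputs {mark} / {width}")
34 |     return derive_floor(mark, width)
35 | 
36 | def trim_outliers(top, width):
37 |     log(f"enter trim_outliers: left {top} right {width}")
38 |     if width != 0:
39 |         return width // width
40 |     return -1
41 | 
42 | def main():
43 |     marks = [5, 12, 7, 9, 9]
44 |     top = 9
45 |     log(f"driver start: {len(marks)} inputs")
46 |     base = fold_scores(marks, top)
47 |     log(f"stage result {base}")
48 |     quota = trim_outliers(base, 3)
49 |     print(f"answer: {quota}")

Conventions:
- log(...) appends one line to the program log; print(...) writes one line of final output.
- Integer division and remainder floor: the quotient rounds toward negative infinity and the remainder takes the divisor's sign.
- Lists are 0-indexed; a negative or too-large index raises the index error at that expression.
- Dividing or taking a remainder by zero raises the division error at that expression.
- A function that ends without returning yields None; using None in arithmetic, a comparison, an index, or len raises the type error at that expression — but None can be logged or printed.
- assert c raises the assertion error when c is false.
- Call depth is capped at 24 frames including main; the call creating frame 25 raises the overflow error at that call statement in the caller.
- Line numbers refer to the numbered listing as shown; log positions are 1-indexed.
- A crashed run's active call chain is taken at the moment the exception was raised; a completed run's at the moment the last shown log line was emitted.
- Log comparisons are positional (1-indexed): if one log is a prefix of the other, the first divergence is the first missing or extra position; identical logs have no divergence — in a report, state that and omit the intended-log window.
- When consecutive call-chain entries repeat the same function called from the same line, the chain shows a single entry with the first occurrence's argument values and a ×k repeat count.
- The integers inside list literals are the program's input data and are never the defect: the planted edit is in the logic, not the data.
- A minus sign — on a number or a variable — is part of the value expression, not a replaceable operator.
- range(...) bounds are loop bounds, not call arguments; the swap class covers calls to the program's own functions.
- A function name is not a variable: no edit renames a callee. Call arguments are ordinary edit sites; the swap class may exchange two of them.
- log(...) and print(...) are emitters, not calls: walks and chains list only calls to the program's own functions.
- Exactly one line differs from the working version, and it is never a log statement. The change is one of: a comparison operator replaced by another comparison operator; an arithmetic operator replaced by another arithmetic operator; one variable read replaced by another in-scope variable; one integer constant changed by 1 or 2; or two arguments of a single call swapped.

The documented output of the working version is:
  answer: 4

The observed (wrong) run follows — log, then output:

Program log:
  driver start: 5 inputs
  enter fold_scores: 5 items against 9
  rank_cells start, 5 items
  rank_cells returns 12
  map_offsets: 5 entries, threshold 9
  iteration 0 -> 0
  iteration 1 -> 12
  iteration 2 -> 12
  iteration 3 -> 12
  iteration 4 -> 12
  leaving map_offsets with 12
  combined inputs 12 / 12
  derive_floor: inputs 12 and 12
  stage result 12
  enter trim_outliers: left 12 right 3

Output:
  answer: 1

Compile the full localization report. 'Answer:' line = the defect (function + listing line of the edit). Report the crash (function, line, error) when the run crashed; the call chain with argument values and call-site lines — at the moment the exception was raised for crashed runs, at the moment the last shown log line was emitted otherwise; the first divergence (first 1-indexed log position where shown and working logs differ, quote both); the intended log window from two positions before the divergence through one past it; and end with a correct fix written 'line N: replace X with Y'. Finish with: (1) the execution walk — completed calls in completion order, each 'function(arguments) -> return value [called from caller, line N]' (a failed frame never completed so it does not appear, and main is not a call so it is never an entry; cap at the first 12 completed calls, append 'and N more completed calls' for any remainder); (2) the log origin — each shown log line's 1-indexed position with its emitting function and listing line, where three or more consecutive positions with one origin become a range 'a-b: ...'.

Answer: the defect is in trim_outliers at line 39.
Key fact: The logs agree in full; only the final output differs.
Call chain: main -> trim_outliers(12, 3) (called at line 48).
First divergence: none; the two logs match at every position.
Execution walk:
  rank_cells([5, 12, 7, 9, 9]) -> 12  [called from fold_scores, line 31]
  map_offsets([5, 12, 7, 9, 9], 9) -> 12  [called from fold_scores, line 32]
  derive_floor(12, 12) -> 12  [called from fold_scores, line 34]
  fold_scores([5, 12, 7, 9, 9], 9) -> 12  [called from main, line 46]
  trim_outliers(12, 3) -> 1  [called from main, line 48]
Log line origins:
  1 — main, line 45
  2 — fold_scores, line 30
  3 — rank_cells, line 2
  4 — rank_cells, line 7
  5 — map_offsets, line 11
  6-10 — map_offsets, line 16
  11 — map_offsets, line 17
  12 — fold_scores, line 33
  13 — derive_floor, line 21
  14 — main, line 47
  15 — trim_outliers, line 37
A correct fix: line 39: replace `width // width` with `top // width`.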